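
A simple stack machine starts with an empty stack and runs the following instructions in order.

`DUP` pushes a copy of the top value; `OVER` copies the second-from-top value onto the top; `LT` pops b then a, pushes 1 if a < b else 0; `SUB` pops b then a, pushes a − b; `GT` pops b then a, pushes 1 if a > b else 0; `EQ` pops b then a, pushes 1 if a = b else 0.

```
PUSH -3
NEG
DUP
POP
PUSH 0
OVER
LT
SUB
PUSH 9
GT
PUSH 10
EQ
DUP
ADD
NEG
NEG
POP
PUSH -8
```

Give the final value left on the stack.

PUSH -3 : [-3]
NEG     : [3]
DUP     : [3, 3]
POP     : [3]
PUSH 0  : [3, 0]
OVER    : [3, 0, 3]
LT      : [3, 1]
SUB     : [2]
PUSH 9  : [2, 9]
GT      : [0]
PUSH 10 : [0, 10]
EQ      : [0]
DUP     : [0, 0]
ADD     : [0]
NEG     : [0]
NEG     : [0]
POP     : []
PUSH -8 : [-8]

-8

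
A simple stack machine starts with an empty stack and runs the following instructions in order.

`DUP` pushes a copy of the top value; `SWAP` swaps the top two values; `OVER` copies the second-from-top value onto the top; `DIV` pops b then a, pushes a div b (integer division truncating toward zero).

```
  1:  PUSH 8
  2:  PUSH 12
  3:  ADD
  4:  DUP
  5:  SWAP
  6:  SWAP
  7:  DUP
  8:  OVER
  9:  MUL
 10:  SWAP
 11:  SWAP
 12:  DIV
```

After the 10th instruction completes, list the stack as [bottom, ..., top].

[20, 400, 20]

PUSH 8  → 8
PUSH 12 → 8 12
ADD     → 20
DUP     → 20 20
SWAP    → 20 20
SWAP    → 20 20
DUP     → 20 20 20
OVER    → 20 20 20 20
MUL     → 20 20 400
SWAP    → 20 400 20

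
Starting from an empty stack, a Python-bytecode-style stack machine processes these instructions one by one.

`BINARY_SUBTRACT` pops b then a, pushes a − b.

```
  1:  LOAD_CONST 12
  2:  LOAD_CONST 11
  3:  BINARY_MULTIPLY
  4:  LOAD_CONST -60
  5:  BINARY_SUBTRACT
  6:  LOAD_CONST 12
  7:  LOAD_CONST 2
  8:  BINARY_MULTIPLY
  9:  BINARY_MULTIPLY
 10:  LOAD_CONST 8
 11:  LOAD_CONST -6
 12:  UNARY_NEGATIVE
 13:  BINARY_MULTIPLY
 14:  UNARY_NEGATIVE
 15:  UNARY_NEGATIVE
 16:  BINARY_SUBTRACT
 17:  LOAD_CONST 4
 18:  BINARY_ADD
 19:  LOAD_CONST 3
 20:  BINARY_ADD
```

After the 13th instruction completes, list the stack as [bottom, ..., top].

[4608, 48]

LOAD_CONST 12   : 12
LOAD_CONST 11   : 12 11
BINARY_MULTIPLY : 132
LOAD_CONST -60  : 132 -60
BINARY_SUBTRACT : 192
LOAD_CONST 12   : 192 12
LOAD_CONST 2    : 192 12 2
BINARY_MULTIPLY : 192 24
BINARY_MULTIPLY : 4608
LOAD_CONST 8    : 4608 8
LOAD_CONST -6   : 4608 8 -6
UNARY_NEGATIVE  : 4608 8 6
BINARY_MULTIPLY : 4608 48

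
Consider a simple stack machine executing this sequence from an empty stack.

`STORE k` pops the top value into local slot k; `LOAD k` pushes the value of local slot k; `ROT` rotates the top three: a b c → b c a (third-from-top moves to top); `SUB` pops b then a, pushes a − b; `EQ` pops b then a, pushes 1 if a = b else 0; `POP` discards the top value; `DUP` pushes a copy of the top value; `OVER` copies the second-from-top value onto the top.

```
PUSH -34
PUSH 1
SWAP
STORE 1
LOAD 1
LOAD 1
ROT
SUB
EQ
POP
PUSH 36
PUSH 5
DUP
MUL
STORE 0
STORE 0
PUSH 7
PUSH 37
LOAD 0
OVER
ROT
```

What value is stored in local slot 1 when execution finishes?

-34

PUSH -34 : -34
PUSH 1   : -34 1
SWAP     : 1 -34
STORE 1  : 1
LOAD 1   : 1 -34
LOAD 1   : 1 -34 -34
ROT      : -34 -34 1
SUB      : -34 -35
EQ       : 0
POP      : (empty)
PUSH 36  : 36
PUSH 5   : 36 5
DUP      : 36 5 5
MUL      : 36 25
STORE 0  : 36
STORE 0  : (empty)
PUSH 7   : 7
PUSH 37  : 7 37
LOAD 0   : 7 37 36
OVER     : 7 37 36 37
ROT      : 7 36 37 37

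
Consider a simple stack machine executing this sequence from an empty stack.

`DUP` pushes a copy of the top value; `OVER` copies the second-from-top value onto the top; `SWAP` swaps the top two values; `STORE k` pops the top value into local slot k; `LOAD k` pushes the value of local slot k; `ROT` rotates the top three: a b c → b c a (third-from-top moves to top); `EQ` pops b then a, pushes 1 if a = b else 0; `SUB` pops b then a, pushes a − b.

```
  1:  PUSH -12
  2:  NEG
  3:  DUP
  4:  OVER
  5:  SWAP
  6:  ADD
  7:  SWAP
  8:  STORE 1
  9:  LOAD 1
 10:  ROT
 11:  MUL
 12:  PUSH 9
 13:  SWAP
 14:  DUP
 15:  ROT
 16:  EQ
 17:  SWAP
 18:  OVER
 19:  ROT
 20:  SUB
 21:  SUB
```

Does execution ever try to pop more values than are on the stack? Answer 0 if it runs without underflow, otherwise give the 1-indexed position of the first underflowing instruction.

PUSH -12 : [-12]
NEG      : [12]
DUP      : [12, 12]
OVER     : [12, 12, 12]
SWAP     : [12, 12, 12]
ADD      : [12, 24]
SWAP     : [24, 12]
STORE 1  : [24]
LOAD 1   : [24, 12]
ROT  — needs 3 operands, stack has 2 → underflow

10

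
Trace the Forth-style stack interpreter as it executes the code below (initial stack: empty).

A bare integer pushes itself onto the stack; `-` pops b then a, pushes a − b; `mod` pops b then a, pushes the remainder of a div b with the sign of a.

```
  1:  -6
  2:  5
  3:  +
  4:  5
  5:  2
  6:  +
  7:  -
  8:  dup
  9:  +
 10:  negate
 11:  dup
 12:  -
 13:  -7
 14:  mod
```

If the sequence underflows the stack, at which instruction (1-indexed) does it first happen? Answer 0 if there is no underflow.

-6     : [-6]
5      : [-6, 5]
+      : [-1]
5      : [-1, 5]
2      : [-1, 5, 2]
+      : [-1, 7]
-      : [-8]
dup    : [-8, -8]
+      : [-16]
negate : [16]
dup    : [16, 16]
-      : [0]
-7     : [0, -7]
mod    : [0]

0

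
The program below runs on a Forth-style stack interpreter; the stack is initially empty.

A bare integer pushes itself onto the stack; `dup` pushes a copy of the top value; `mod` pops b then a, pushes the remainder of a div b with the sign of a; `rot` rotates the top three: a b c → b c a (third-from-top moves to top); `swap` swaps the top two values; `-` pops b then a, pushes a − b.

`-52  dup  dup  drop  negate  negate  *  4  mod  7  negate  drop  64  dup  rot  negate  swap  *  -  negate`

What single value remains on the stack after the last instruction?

-52     -52
dup     -52 -52
dup     -52 -52 -52
drop    -52 -52
negate  -52 52
negate  -52 -52
*       2704
4       2704 4
mod     0
7       0 7
negate  0 -7
drop    0
64      0 64
dup     0 64 64
rot     64 64 0
negate  64 64 0
swap    64 0 64
*       64 0
-       64
negate  -64

-64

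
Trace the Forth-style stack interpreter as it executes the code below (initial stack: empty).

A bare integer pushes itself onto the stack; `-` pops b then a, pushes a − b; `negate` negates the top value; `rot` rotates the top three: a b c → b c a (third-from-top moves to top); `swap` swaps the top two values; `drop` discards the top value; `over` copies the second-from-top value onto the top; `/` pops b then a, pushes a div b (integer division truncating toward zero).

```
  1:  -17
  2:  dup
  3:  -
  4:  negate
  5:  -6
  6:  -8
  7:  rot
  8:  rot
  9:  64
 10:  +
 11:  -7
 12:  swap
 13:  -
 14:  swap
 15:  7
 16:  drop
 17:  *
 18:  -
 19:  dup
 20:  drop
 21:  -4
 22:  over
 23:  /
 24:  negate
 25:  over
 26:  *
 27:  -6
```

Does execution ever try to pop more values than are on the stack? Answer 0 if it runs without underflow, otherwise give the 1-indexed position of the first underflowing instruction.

0

-17     [-17]
dup     [-17, -17]
-       [0]
negate  [0]
-6      [0, -6]
-8      [0, -6, -8]
rot     [-6, -8, 0]
rot     [-8, 0, -6]
64      [-8, 0, -6, 64]
+       [-8, 0, 58]
-7      [-8, 0, 58, -7]
swap    [-8, 0, -7, 58]
-       [-8, 0, -65]
swap    [-8, -65, 0]
7       [-8, -65, 0, 7]
drop    [-8, -65, 0]
*       [-8, 0]
-       [-8]
dup     [-8, -8]
drop    [-8]
-4      [-8, -4]
over    [-8, -4, -8]
/       [-8, 0]
negate  [-8, 0]
over    [-8, 0, -8]
*       [-8, 0]
-6      [-8, 0, -6]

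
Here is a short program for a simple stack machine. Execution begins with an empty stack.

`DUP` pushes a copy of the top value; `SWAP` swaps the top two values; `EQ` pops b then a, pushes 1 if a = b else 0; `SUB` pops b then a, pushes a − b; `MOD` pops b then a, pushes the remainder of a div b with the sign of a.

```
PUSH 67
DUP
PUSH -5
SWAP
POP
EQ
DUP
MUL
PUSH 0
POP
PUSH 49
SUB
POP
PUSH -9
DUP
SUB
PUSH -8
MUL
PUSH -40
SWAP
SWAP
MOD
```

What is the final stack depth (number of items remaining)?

1

PUSH 67  : [67]
DUP      : [67, 67]
PUSH -5  : [67, 67, -5]
SWAP     : [67, -5, 67]
POP      : [67, -5]
EQ       : [0]
DUP      : [0, 0]
MUL      : [0]
PUSH 0   : [0, 0]
POP      : [0]
PUSH 49  : [0, 49]
SUB      : [-49]
POP      : []
PUSH -9  : [-9]
DUP      : [-9, -9]
SUB      : [0]
PUSH -8  : [0, -8]
MUL      : [0]
PUSH -40 : [0, -40]
SWAP     : [-40, 0]
SWAP     : [0, -40]
MOD      : [0]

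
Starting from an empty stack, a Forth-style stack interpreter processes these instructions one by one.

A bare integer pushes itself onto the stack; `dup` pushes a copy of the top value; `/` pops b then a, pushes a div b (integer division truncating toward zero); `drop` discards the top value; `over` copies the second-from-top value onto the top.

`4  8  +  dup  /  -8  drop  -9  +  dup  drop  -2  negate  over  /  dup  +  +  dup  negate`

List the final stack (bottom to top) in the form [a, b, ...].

4      -> 4
8      -> 4 8
+      -> 12
dup    -> 12 12
/      -> 1
-8     -> 1 -8
drop   -> 1
-9     -> 1 -9
+      -> -8
dup    -> -8 -8
drop   -> -8
-2     -> -8 -2
negate -> -8 2
over   -> -8 2 -8
/      -> -8 0
dup    -> -8 0 0
+      -> -8 0
+      -> -8
dup    -> -8 -8
negate -> -8 8

[-8, 8]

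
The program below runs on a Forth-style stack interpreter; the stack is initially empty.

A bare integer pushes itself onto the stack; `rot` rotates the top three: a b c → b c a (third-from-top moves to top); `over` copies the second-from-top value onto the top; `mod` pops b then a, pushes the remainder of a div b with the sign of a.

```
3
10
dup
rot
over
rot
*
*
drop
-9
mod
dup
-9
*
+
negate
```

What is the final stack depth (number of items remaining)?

1

3      : [3]
10     : [3, 10]
dup    : [3, 10, 10]
rot    : [10, 10, 3]
over   : [10, 10, 3, 10]
rot    : [10, 3, 10, 10]
*      : [10, 3, 100]
*      : [10, 300]
drop   : [10]
-9     : [10, -9]
mod    : [1]
dup    : [1, 1]
-9     : [1, 1, -9]
*      : [1, -9]
+      : [-8]
negate : [8]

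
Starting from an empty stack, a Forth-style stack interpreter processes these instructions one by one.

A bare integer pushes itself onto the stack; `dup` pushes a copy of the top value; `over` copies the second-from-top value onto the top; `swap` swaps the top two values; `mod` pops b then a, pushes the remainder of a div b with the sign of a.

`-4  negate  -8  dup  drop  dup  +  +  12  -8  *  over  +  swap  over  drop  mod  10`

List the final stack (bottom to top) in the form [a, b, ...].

[0, 10]

-4      -4
negate  4
-8      4 -8
dup     4 -8 -8
drop    4 -8
dup     4 -8 -8
+       4 -16
+       -12
12      -12 12
-8      -12 12 -8
*       -12 -96
over    -12 -96 -12
+       -12 -108
swap    -108 -12
over    -108 -12 -108
drop    -108 -12
mod     0
10      0 10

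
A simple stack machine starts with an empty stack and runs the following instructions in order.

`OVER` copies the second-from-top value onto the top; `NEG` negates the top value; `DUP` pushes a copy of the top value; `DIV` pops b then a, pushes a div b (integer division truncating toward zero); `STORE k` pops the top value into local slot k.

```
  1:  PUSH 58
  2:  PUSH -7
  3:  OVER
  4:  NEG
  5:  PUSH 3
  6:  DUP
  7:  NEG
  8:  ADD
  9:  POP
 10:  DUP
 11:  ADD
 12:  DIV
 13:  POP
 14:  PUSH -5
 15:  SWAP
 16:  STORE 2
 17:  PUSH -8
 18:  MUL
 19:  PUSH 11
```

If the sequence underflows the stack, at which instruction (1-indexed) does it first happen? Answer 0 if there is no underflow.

0

PUSH 58  58
PUSH -7  58 -7
OVER     58 -7 58
NEG      58 -7 -58
PUSH 3   58 -7 -58 3
DUP      58 -7 -58 3 3
NEG      58 -7 -58 3 -3
ADD      58 -7 -58 0
POP      58 -7 -58
DUP      58 -7 -58 -58
ADD      58 -7 -116
DIV      58 0
POP      58
PUSH -5  58 -5
SWAP     -5 58
STORE 2  -5
PUSH -8  -5 -8
MUL      40
PUSH 11  40 11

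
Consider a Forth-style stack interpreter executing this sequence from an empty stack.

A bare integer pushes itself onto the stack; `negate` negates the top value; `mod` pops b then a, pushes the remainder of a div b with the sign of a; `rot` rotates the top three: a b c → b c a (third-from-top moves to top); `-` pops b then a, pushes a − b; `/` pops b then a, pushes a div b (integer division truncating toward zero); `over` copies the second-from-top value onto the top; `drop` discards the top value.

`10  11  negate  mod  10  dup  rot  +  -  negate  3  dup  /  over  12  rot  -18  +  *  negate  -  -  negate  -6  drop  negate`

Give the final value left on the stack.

204

10     : [10]
11     : [10, 11]
negate : [10, -11]
mod    : [10]
10     : [10, 10]
dup    : [10, 10, 10]
rot    : [10, 10, 10]
+      : [10, 20]
-      : [-10]
negate : [10]
3      : [10, 3]
dup    : [10, 3, 3]
/      : [10, 1]
over   : [10, 1, 10]
12     : [10, 1, 10, 12]
rot    : [10, 10, 12, 1]
-18    : [10, 10, 12, 1, -18]
+      : [10, 10, 12, -17]
*      : [10, 10, -204]
negate : [10, 10, 204]
-      : [10, -194]
-      : [204]
negate : [-204]
-6     : [-204, -6]
drop   : [-204]
negate : [204]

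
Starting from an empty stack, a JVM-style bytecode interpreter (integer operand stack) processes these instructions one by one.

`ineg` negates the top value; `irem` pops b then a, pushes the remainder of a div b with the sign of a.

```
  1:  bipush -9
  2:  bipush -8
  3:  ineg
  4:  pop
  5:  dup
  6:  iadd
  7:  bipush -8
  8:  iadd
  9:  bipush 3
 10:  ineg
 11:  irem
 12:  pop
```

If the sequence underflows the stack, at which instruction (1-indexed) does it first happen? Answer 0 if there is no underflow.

bipush -9  -9
bipush -8  -9 -8
ineg       -9 8
pop        -9
dup        -9 -9
iadd       -18
bipush -8  -18 -8
iadd       -26
bipush 3   -26 3
ineg       -26 -3
irem       -2
pop        (empty)

0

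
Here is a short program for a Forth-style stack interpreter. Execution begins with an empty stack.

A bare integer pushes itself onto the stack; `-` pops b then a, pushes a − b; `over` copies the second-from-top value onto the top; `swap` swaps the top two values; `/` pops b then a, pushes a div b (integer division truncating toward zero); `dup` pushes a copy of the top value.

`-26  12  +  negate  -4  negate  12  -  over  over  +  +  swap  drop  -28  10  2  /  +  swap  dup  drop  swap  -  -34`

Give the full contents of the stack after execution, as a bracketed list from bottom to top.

-26    -> [-26]
12     -> [-26, 12]
+      -> [-14]
negate -> [14]
-4     -> [14, -4]
negate -> [14, 4]
12     -> [14, 4, 12]
-      -> [14, -8]
over   -> [14, -8, 14]
over   -> [14, -8, 14, -8]
+      -> [14, -8, 6]
+      -> [14, -2]
swap   -> [-2, 14]
drop   -> [-2]
-28    -> [-2, -28]
10     -> [-2, -28, 10]
2      -> [-2, -28, 10, 2]
/      -> [-2, -28, 5]
+      -> [-2, -23]
swap   -> [-23, -2]
dup    -> [-23, -2, -2]
drop   -> [-23, -2]
swap   -> [-2, -23]
-      -> [21]
-34    -> [21, -34]

[21, -34]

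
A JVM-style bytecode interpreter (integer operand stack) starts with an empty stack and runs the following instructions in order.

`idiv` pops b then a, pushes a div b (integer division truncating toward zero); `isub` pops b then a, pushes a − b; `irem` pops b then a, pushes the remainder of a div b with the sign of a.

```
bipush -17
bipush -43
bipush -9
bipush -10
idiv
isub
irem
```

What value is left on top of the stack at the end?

bipush -17 : [-17]
bipush -43 : [-17, -43]
bipush -9  : [-17, -43, -9]
bipush -10 : [-17, -43, -9, -10]
idiv       : [-17, -43, 0]
isub       : [-17, -43]
irem       : [-17]

-17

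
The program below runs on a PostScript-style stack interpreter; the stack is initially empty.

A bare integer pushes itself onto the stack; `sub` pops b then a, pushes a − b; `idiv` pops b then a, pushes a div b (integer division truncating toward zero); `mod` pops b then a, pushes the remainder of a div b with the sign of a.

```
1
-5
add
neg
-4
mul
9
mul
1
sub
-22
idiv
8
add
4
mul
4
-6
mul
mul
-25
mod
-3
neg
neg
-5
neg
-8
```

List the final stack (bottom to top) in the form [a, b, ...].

1    : [1]
-5   : [1, -5]
add  : [-4]
neg  : [4]
-4   : [4, -4]
mul  : [-16]
9    : [-16, 9]
mul  : [-144]
1    : [-144, 1]
sub  : [-145]
-22  : [-145, -22]
idiv : [6]
8    : [6, 8]
add  : [14]
4    : [14, 4]
mul  : [56]
4    : [56, 4]
-6   : [56, 4, -6]
mul  : [56, -24]
mul  : [-1344]
-25  : [-1344, -25]
mod  : [-19]
-3   : [-19, -3]
neg  : [-19, 3]
neg  : [-19, -3]
-5   : [-19, -3, -5]
neg  : [-19, -3, 5]
-8   : [-19, -3, 5, -8]

[-19, -3, 5, -8]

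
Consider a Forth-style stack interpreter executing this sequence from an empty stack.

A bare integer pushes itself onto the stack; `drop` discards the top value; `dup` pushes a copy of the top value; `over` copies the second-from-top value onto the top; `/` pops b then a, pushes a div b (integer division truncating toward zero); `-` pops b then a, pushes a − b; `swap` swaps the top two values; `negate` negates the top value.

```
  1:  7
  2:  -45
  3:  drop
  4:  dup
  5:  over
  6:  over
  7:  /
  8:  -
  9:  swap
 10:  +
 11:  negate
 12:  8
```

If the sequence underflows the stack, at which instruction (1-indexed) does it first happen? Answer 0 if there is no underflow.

0

7      -> 7
-45    -> 7 -45
drop   -> 7
dup    -> 7 7
over   -> 7 7 7
over   -> 7 7 7 7
/      -> 7 7 1
-      -> 7 6
swap   -> 6 7
+      -> 13
negate -> -13
8      -> -13 8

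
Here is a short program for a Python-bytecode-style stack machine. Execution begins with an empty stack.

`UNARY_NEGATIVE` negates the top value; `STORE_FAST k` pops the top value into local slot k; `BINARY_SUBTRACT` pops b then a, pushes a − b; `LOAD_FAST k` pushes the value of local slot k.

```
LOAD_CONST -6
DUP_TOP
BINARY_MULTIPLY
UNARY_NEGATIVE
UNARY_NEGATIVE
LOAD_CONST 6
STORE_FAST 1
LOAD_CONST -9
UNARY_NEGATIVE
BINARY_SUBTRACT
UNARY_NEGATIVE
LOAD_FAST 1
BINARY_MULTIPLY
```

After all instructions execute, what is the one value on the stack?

-162

LOAD_CONST -6   → [-6]
DUP_TOP         → [-6, -6]
BINARY_MULTIPLY → [36]
UNARY_NEGATIVE  → [-36]
UNARY_NEGATIVE  → [36]
LOAD_CONST 6    → [36, 6]
STORE_FAST 1    → [36]
LOAD_CONST -9   → [36, -9]
UNARY_NEGATIVE  → [36, 9]
BINARY_SUBTRACT → [27]
UNARY_NEGATIVE  → [-27]
LOAD_FAST 1     → [-27, 6]
BINARY_MULTIPLY → [-162]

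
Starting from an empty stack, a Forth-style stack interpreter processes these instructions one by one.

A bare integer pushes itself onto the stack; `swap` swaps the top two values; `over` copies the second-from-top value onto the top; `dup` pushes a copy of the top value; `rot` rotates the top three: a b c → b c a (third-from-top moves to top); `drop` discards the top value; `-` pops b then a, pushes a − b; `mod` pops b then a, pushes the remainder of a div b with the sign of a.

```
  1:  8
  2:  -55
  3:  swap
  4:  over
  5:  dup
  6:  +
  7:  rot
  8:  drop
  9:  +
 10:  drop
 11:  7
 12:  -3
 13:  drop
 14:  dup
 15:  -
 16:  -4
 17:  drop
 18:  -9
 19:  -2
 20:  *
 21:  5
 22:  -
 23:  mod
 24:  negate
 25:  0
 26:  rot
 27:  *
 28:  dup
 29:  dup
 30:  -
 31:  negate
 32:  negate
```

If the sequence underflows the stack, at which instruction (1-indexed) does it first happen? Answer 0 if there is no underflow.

26

8      -> [8]
-55    -> [8, -55]
swap   -> [-55, 8]
over   -> [-55, 8, -55]
dup    -> [-55, 8, -55, -55]
+      -> [-55, 8, -110]
rot    -> [8, -110, -55]
drop   -> [8, -110]
+      -> [-102]
drop   -> []
7      -> [7]
-3     -> [7, -3]
drop   -> [7]
dup    -> [7, 7]
-      -> [0]
-4     -> [0, -4]
drop   -> [0]
-9     -> [0, -9]
-2     -> [0, -9, -2]
*      -> [0, 18]
5      -> [0, 18, 5]
-      -> [0, 13]
mod    -> [0]
negate -> [0]
0      -> [0, 0]
rot  — needs 3 operands, stack has 2 → underflow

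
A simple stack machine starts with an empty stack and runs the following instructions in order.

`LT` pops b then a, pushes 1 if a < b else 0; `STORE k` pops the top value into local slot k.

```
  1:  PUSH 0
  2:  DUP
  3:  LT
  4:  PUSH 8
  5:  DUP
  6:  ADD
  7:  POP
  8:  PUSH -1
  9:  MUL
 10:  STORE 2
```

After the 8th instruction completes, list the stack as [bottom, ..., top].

[0, -1]

PUSH 0  : [0]
DUP     : [0, 0]
LT      : [0]
PUSH 8  : [0, 8]
DUP     : [0, 8, 8]
ADD     : [0, 16]
POP     : [0]
PUSH -1 : [0, -1]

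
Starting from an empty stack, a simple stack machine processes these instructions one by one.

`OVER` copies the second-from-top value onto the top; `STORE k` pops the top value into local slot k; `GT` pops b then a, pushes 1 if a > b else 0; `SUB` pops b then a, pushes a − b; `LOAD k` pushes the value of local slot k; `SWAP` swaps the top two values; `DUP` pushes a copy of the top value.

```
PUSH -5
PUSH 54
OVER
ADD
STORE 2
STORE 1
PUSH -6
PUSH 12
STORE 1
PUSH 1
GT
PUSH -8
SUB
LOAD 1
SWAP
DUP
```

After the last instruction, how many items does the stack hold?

PUSH -5  [-5]
PUSH 54  [-5, 54]
OVER     [-5, 54, -5]
ADD      [-5, 49]
STORE 2  [-5]
STORE 1  []
PUSH -6  [-6]
PUSH 12  [-6, 12]
STORE 1  [-6]
PUSH 1   [-6, 1]
GT       [0]
PUSH -8  [0, -8]
SUB      [8]
LOAD 1   [8, 12]
SWAP     [12, 8]
DUP      [12, 8, 8]

3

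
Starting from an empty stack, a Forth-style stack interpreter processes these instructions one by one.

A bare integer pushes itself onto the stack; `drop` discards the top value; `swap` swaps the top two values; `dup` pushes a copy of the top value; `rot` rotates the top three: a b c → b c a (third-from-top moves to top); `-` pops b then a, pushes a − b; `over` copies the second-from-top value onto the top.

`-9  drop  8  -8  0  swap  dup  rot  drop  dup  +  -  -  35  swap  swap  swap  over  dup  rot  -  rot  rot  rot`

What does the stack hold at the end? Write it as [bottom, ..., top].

[35, 35, 35]

-9   -> [-9]
drop -> []
8    -> [8]
-8   -> [8, -8]
0    -> [8, -8, 0]
swap -> [8, 0, -8]
dup  -> [8, 0, -8, -8]
rot  -> [8, -8, -8, 0]
drop -> [8, -8, -8]
dup  -> [8, -8, -8, -8]
+    -> [8, -8, -16]
-    -> [8, 8]
-    -> [0]
35   -> [0, 35]
swap -> [35, 0]
swap -> [0, 35]
swap -> [35, 0]
over -> [35, 0, 35]
dup  -> [35, 0, 35, 35]
rot  -> [35, 35, 35, 0]
-    -> [35, 35, 35]
rot  -> [35, 35, 35]
rot  -> [35, 35, 35]
rot  -> [35, 35, 35]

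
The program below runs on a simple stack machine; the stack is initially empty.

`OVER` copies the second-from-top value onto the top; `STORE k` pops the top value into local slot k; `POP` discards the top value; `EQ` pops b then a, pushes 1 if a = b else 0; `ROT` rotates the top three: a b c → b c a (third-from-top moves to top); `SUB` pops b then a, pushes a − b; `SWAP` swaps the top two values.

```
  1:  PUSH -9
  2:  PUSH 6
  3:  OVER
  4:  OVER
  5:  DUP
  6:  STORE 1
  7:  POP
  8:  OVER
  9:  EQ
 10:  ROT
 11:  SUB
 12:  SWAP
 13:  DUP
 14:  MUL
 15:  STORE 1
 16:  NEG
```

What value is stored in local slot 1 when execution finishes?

36

PUSH -9  -9
PUSH 6   -9 6
OVER     -9 6 -9
OVER     -9 6 -9 6
DUP      -9 6 -9 6 6
STORE 1  -9 6 -9 6
POP      -9 6 -9
OVER     -9 6 -9 6
EQ       -9 6 0
ROT      6 0 -9
SUB      6 9
SWAP     9 6
DUP      9 6 6
MUL      9 36
STORE 1  9
NEG      -9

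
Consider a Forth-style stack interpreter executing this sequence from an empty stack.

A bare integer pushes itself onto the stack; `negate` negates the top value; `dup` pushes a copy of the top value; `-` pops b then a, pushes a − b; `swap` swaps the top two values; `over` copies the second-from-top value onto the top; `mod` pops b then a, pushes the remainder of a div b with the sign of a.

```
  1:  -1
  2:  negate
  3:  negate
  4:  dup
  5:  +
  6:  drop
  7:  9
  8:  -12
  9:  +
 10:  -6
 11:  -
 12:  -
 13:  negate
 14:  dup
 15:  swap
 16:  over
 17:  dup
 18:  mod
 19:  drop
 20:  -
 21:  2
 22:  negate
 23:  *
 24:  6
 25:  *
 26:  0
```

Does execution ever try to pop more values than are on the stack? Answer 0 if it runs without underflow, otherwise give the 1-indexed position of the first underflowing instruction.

-1      -1
negate  1
negate  -1
dup     -1 -1
+       -2
drop    (empty)
9       9
-12     9 -12
+       -3
-6      -3 -6
-       3
-  — needs 2 operands, stack has 1 → underflow

12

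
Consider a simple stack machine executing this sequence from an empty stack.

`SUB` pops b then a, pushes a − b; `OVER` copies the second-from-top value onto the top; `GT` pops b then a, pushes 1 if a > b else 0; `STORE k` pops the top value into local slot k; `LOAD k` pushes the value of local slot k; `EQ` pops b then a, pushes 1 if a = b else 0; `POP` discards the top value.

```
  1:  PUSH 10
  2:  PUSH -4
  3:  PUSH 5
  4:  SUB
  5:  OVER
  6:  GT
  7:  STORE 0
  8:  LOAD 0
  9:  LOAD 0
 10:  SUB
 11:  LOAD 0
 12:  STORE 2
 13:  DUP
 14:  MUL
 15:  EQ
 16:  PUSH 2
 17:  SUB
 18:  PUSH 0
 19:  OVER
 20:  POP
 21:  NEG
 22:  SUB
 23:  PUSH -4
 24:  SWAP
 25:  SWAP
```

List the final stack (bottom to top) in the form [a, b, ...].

[-2, -4]

PUSH 10 : [10]
PUSH -4 : [10, -4]
PUSH 5  : [10, -4, 5]
SUB     : [10, -9]
OVER    : [10, -9, 10]
GT      : [10, 0]
STORE 0 : [10]
LOAD 0  : [10, 0]
LOAD 0  : [10, 0, 0]
SUB     : [10, 0]
LOAD 0  : [10, 0, 0]
STORE 2 : [10, 0]
DUP     : [10, 0, 0]
MUL     : [10, 0]
EQ      : [0]
PUSH 2  : [0, 2]
SUB     : [-2]
PUSH 0  : [-2, 0]
OVER    : [-2, 0, -2]
POP     : [-2, 0]
NEG     : [-2, 0]
SUB     : [-2]
PUSH -4 : [-2, -4]
SWAP    : [-4, -2]
SWAP    : [-2, -4]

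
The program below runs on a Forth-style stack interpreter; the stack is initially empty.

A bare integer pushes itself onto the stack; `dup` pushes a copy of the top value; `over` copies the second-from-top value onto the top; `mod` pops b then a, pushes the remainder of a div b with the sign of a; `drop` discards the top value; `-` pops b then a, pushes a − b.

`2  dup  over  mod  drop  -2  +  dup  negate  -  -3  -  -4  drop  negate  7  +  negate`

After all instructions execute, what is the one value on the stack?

2      : [2]
dup    : [2, 2]
over   : [2, 2, 2]
mod    : [2, 0]
drop   : [2]
-2     : [2, -2]
+      : [0]
dup    : [0, 0]
negate : [0, 0]
-      : [0]
-3     : [0, -3]
-      : [3]
-4     : [3, -4]
drop   : [3]
negate : [-3]
7      : [-3, 7]
+      : [4]
negate : [-4]

-4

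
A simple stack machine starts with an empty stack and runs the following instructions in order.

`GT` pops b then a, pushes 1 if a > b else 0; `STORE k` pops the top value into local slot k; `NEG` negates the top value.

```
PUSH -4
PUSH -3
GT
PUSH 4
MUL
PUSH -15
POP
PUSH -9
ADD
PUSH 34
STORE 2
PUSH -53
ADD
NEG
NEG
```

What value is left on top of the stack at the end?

PUSH -4   [-4]
PUSH -3   [-4, -3]
GT        [0]
PUSH 4    [0, 4]
MUL       [0]
PUSH -15  [0, -15]
POP       [0]
PUSH -9   [0, -9]
ADD       [-9]
PUSH 34   [-9, 34]
STORE 2   [-9]
PUSH -53  [-9, -53]
ADD       [-62]
NEG       [62]
NEG       [-62]

-62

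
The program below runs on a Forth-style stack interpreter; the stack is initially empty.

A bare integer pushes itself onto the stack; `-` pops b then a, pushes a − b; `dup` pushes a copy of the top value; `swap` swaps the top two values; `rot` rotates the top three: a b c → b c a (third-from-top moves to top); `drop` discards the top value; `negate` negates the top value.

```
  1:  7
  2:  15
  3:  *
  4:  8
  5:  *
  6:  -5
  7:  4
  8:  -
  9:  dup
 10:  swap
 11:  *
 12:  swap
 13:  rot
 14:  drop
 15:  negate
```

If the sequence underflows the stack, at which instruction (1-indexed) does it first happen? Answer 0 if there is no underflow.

7    : 7
15   : 7 15
*    : 105
8    : 105 8
*    : 840
-5   : 840 -5
4    : 840 -5 4
-    : 840 -9
dup  : 840 -9 -9
swap : 840 -9 -9
*    : 840 81
swap : 81 840
rot  — needs 3 operands, stack has 2 → underflow

13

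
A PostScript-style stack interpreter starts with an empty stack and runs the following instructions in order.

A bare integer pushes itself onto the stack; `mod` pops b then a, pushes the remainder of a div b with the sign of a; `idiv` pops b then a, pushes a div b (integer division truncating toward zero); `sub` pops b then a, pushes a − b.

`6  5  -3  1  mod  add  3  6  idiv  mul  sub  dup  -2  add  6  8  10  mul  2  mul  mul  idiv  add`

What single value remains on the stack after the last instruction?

6     [6]
5     [6, 5]
-3    [6, 5, -3]
1     [6, 5, -3, 1]
mod   [6, 5, 0]
add   [6, 5]
3     [6, 5, 3]
6     [6, 5, 3, 6]
idiv  [6, 5, 0]
mul   [6, 0]
sub   [6]
dup   [6, 6]
-2    [6, 6, -2]
add   [6, 4]
6     [6, 4, 6]
8     [6, 4, 6, 8]
10    [6, 4, 6, 8, 10]
mul   [6, 4, 6, 80]
2     [6, 4, 6, 80, 2]
mul   [6, 4, 6, 160]
mul   [6, 4, 960]
idiv  [6, 0]
add   [6]

6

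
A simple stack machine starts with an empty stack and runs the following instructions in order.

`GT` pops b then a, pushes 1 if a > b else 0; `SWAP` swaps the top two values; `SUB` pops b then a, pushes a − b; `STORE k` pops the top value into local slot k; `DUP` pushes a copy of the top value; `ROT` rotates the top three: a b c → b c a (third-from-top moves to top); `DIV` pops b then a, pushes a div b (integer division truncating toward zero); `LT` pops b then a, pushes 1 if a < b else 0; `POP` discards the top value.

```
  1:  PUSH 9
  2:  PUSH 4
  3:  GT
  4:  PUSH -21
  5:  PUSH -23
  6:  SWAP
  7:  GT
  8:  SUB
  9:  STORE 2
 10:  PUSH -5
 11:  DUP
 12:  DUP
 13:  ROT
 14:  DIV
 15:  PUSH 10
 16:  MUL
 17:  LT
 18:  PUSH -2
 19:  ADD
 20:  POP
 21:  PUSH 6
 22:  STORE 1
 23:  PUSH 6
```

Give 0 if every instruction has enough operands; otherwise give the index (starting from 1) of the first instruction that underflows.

PUSH 9    9
PUSH 4    9 4
GT        1
PUSH -21  1 -21
PUSH -23  1 -21 -23
SWAP      1 -23 -21
GT        1 0
SUB       1
STORE 2   (empty)
PUSH -5   -5
DUP       -5 -5
DUP       -5 -5 -5
ROT       -5 -5 -5
DIV       -5 1
PUSH 10   -5 1 10
MUL       -5 10
LT        1
PUSH -2   1 -2
ADD       -1
POP       (empty)
PUSH 6    6
STORE 1   (empty)
PUSH 6    6

0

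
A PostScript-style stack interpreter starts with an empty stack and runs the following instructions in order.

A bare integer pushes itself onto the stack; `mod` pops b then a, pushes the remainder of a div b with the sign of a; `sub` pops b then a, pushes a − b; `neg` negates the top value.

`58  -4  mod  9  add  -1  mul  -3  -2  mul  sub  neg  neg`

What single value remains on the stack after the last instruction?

-17

58  → [58]
-4  → [58, -4]
mod → [2]
9   → [2, 9]
add → [11]
-1  → [11, -1]
mul → [-11]
-3  → [-11, -3]
-2  → [-11, -3, -2]
mul → [-11, 6]
sub → [-17]
neg → [17]
neg → [-17]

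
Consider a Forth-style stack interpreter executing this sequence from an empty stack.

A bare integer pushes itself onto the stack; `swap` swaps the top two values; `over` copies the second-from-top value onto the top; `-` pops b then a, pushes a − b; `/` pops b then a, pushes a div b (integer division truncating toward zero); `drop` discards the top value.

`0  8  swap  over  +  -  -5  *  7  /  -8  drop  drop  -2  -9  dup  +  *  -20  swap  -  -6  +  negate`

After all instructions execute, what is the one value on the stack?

62

0      → 0
8      → 0 8
swap   → 8 0
over   → 8 0 8
+      → 8 8
-      → 0
-5     → 0 -5
*      → 0
7      → 0 7
/      → 0
-8     → 0 -8
drop   → 0
drop   → (empty)
-2     → -2
-9     → -2 -9
dup    → -2 -9 -9
+      → -2 -18
*      → 36
-20    → 36 -20
swap   → -20 36
-      → -56
-6     → -56 -6
+      → -62
negate → 62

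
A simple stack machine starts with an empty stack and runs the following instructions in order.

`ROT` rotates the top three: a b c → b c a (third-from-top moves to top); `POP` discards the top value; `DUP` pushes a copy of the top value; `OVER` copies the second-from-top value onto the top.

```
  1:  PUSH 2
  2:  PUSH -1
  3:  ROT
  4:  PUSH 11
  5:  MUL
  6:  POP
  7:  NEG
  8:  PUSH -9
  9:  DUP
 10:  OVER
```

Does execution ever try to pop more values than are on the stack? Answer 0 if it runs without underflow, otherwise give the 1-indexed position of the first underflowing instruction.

PUSH 2  -> 2
PUSH -1 -> 2 -1
ROT  — needs 3 operands, stack has 2 → underflow

3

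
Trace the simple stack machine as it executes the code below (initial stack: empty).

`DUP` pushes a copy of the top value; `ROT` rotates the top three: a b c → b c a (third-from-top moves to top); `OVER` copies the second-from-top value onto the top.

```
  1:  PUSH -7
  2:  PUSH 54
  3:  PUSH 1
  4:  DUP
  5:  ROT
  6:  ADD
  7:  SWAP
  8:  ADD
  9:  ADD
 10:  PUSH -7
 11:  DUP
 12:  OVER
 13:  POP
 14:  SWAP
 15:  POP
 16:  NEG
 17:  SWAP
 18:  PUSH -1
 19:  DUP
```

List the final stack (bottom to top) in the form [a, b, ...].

[7, 49, -1, -1]

PUSH -7 -> -7
PUSH 54 -> -7 54
PUSH 1  -> -7 54 1
DUP     -> -7 54 1 1
ROT     -> -7 1 1 54
ADD     -> -7 1 55
SWAP    -> -7 55 1
ADD     -> -7 56
ADD     -> 49
PUSH -7 -> 49 -7
DUP     -> 49 -7 -7
OVER    -> 49 -7 -7 -7
POP     -> 49 -7 -7
SWAP    -> 49 -7 -7
POP     -> 49 -7
NEG     -> 49 7
SWAP    -> 7 49
PUSH -1 -> 7 49 -1
DUP     -> 7 49 -1 -1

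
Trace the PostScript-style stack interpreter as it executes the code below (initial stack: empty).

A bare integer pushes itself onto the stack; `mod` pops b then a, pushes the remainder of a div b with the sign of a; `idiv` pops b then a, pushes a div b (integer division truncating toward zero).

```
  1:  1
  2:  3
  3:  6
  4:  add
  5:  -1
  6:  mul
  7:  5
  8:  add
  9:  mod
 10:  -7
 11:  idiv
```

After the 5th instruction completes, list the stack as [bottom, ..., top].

[1, 9, -1]

1   : [1]
3   : [1, 3]
6   : [1, 3, 6]
add : [1, 9]
-1  : [1, 9, -1]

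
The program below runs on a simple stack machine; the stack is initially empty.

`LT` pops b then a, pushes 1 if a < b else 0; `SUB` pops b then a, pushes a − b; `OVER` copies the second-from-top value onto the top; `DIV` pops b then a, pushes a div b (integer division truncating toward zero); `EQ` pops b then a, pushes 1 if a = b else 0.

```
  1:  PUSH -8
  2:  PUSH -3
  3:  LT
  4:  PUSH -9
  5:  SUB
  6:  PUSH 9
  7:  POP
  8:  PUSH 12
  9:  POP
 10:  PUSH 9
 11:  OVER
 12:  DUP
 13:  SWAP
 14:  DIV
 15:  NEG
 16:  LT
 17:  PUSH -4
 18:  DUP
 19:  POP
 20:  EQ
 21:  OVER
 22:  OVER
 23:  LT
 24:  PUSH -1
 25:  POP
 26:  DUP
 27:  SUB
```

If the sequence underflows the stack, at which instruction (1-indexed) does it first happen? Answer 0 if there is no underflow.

0

PUSH -8 -> [-8]
PUSH -3 -> [-8, -3]
LT      -> [1]
PUSH -9 -> [1, -9]
SUB     -> [10]
PUSH 9  -> [10, 9]
POP     -> [10]
PUSH 12 -> [10, 12]
POP     -> [10]
PUSH 9  -> [10, 9]
OVER    -> [10, 9, 10]
DUP     -> [10, 9, 10, 10]
SWAP    -> [10, 9, 10, 10]
DIV     -> [10, 9, 1]
NEG     -> [10, 9, -1]
LT      -> [10, 0]
PUSH -4 -> [10, 0, -4]
DUP     -> [10, 0, -4, -4]
POP     -> [10, 0, -4]
EQ      -> [10, 0]
OVER    -> [10, 0, 10]
OVER    -> [10, 0, 10, 0]
LT      -> [10, 0, 0]
PUSH -1 -> [10, 0, 0, -1]
POP     -> [10, 0, 0]
DUP     -> [10, 0, 0, 0]
SUB     -> [10, 0, 0]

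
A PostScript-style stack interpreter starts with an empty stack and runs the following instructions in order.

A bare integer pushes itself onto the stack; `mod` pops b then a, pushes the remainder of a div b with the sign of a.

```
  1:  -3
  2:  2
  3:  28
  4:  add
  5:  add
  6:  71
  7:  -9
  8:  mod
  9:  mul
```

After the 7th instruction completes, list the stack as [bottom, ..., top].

[27, 71, -9]

-3  : -3
2   : -3 2
28  : -3 2 28
add : -3 30
add : 27
71  : 27 71
-9  : 27 71 -9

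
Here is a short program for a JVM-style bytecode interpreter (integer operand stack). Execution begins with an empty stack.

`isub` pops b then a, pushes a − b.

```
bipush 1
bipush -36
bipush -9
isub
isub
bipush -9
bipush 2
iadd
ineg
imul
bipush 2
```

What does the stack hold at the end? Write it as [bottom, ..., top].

[196, 2]

bipush 1    [1]
bipush -36  [1, -36]
bipush -9   [1, -36, -9]
isub        [1, -27]
isub        [28]
bipush -9   [28, -9]
bipush 2    [28, -9, 2]
iadd        [28, -7]
ineg        [28, 7]
imul        [196]
bipush 2    [196, 2]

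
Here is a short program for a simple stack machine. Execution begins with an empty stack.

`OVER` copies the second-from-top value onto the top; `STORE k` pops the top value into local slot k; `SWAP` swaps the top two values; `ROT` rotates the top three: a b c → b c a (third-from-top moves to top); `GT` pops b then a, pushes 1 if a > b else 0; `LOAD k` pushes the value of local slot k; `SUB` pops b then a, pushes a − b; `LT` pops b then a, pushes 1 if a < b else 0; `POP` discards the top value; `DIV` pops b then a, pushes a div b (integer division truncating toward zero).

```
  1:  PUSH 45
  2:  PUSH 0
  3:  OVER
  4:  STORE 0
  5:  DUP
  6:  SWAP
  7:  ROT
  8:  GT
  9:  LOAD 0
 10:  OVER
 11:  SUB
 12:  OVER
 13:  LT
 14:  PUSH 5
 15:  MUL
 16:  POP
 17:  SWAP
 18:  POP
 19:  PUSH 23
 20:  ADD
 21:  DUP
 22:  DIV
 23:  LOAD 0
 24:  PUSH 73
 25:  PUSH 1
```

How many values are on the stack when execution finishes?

PUSH 45  [45]
PUSH 0   [45, 0]
OVER     [45, 0, 45]
STORE 0  [45, 0]
DUP      [45, 0, 0]
SWAP     [45, 0, 0]
ROT      [0, 0, 45]
GT       [0, 0]
LOAD 0   [0, 0, 45]
OVER     [0, 0, 45, 0]
SUB      [0, 0, 45]
OVER     [0, 0, 45, 0]
LT       [0, 0, 0]
PUSH 5   [0, 0, 0, 5]
MUL      [0, 0, 0]
POP      [0, 0]
SWAP     [0, 0]
POP      [0]
PUSH 23  [0, 23]
ADD      [23]
DUP      [23, 23]
DIV      [1]
LOAD 0   [1, 45]
PUSH 73  [1, 45, 73]
PUSH 1   [1, 45, 73, 1]

4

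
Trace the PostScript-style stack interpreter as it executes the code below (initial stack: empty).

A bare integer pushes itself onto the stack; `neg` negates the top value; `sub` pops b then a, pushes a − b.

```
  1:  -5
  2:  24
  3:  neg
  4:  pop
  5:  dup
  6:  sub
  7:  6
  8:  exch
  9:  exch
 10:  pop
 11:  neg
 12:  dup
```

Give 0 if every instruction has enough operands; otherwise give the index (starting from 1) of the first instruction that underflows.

0

-5   : [-5]
24   : [-5, 24]
neg  : [-5, -24]
pop  : [-5]
dup  : [-5, -5]
sub  : [0]
6    : [0, 6]
exch : [6, 0]
exch : [0, 6]
pop  : [0]
neg  : [0]
dup  : [0, 0]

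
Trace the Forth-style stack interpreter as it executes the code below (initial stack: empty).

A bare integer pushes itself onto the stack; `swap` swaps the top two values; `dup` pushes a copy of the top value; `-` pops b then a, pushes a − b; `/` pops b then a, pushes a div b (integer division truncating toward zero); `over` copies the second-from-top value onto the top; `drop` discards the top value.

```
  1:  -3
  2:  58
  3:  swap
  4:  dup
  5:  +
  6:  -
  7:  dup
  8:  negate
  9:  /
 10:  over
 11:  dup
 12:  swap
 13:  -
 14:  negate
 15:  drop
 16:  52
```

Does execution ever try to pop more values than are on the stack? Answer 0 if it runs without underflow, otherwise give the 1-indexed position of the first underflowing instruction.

10

-3     -> -3
58     -> -3 58
swap   -> 58 -3
dup    -> 58 -3 -3
+      -> 58 -6
-      -> 64
dup    -> 64 64
negate -> 64 -64
/      -> -1
over  — needs 2 operands, stack has 1 → underflow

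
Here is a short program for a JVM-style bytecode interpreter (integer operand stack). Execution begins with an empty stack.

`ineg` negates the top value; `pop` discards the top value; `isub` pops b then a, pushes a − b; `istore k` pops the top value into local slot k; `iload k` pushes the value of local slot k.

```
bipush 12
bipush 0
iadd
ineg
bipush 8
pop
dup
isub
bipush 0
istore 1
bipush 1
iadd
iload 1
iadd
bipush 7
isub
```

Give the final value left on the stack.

bipush 12 : 12
bipush 0  : 12 0
iadd      : 12
ineg      : -12
bipush 8  : -12 8
pop       : -12
dup       : -12 -12
isub      : 0
bipush 0  : 0 0
istore 1  : 0
bipush 1  : 0 1
iadd      : 1
iload 1   : 1 0
iadd      : 1
bipush 7  : 1 7
isub      : -6

-6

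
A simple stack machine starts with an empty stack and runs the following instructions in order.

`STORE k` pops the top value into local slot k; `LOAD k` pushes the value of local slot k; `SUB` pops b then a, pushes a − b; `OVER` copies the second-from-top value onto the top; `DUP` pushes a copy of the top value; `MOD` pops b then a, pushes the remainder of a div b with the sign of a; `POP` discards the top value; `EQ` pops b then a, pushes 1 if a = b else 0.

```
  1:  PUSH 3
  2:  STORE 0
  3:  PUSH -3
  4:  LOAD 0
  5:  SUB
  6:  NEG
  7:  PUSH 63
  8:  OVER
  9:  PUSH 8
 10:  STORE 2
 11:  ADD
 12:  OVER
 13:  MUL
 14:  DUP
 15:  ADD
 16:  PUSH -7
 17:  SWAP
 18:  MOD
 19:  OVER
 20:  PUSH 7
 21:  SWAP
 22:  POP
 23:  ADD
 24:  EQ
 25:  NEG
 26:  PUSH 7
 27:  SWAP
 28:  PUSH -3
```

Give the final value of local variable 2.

8

PUSH 3  : [3]
STORE 0 : []
PUSH -3 : [-3]
LOAD 0  : [-3, 3]
SUB     : [-6]
NEG     : [6]
PUSH 63 : [6, 63]
OVER    : [6, 63, 6]
PUSH 8  : [6, 63, 6, 8]
STORE 2 : [6, 63, 6]
ADD     : [6, 69]
OVER    : [6, 69, 6]
MUL     : [6, 414]
DUP     : [6, 414, 414]
ADD     : [6, 828]
PUSH -7 : [6, 828, -7]
SWAP    : [6, -7, 828]
MOD     : [6, -7]
OVER    : [6, -7, 6]
PUSH 7  : [6, -7, 6, 7]
SWAP    : [6, -7, 7, 6]
POP     : [6, -7, 7]
ADD     : [6, 0]
EQ      : [0]
NEG     : [0]
PUSH 7  : [0, 7]
SWAP    : [7, 0]
PUSH -3 : [7, 0, -3]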